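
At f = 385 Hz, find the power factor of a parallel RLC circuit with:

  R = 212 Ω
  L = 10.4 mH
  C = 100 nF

Step 1 — Angular frequency: ω = 2π·f = 2π·385 = 2419 rad/s.
Step 2 — Component impedances:
  R: Z = R = 212 Ω
  L: Z = jωL = j·2419·0.0104 = 0 + j25.16 Ω
  C: Z = 1/(jωC) = -j/(ω·C) = 0 - j4134 Ω
Step 3 — Parallel combination: 1/Z_total = 1/R + 1/L + 1/C; Z_total = 2.98 + j24.96 Ω = 25.13∠83.2° Ω.
Step 4 — Power factor: PF = cos(φ) = Re(Z)/|Z| = 2.98/25.13 = 0.1186.
Step 5 — Type: Im(Z) = 24.96 ⇒ lagging (phase φ = 83.2°).

PF = 0.1186 (lagging, φ = 83.2°)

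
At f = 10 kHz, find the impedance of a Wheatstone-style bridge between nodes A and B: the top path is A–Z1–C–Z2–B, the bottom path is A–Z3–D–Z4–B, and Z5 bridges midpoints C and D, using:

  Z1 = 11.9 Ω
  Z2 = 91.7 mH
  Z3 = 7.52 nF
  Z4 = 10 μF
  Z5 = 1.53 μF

Step 1 — Angular frequency: ω = 2π·f = 2π·1e+04 = 6.283e+04 rad/s.
Step 2 — Component impedances:
  Z1: Z = R = 11.9 Ω
  Z2: Z = jωL = j·6.283e+04·0.0917 = 0 + j5762 Ω
  Z3: Z = 1/(jωC) = -j/(ω·C) = 0 - j2116 Ω
  Z4: Z = 1/(jωC) = -j/(ω·C) = 0 - j1.592 Ω
  Z5: Z = 1/(jωC) = -j/(ω·C) = 0 - j10.4 Ω
Step 3 — Bridge requires nodal analysis (the Z5 bridge couples midpoints C and D, so the two paths cannot be reduced to a simple series/parallel combination). Setting node B to ground and injecting 1 A at node A, the 3-node admittance system at A, C, D solves to V_A = Z_AB = 11.78 - j12.03 Ω = 16.84∠-45.6° Ω.

Z = 11.78 - j12.03 Ω = 16.84∠-45.6° Ω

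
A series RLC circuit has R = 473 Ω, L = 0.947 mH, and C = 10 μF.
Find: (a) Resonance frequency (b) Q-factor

Step 1 — Resonance condition Im(Z)=0 gives ω₀ = 1/√(LC).
Step 2 — ω₀ = 1/√(0.000947·1e-05) = 1.028e+04 rad/s.
Step 3 — f₀ = ω₀/(2π) = 1635 Hz.
Step 4 — Series Q: Q = ω₀L/R = 1.028e+04·0.000947/473 = 0.02057.

(a) f₀ = 1635 Hz  (b) Q = 0.02057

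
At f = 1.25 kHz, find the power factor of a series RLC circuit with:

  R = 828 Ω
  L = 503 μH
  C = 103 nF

Step 1 — Angular frequency: ω = 2π·f = 2π·1250 = 7854 rad/s.
Step 2 — Component impedances:
  R: Z = R = 828 Ω
  L: Z = jωL = j·7854·0.000503 = 0 + j3.951 Ω
  C: Z = 1/(jωC) = -j/(ω·C) = 0 - j1236 Ω
Step 3 — Series combination: Z_total = R + L + C = 828 - j1232 Ω = 1485∠-56.1° Ω.
Step 4 — Power factor: PF = cos(φ) = Re(Z)/|Z| = 828/1484.6 = 0.5577.
Step 5 — Type: Im(Z) = -1232 ⇒ leading (phase φ = -56.1°).

PF = 0.5577 (leading, φ = -56.1°)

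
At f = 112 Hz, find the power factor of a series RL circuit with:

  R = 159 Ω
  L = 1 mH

Step 1 — Angular frequency: ω = 2π·f = 2π·112 = 703.7 rad/s.
Step 2 — Component impedances:
  R: Z = R = 159 Ω
  L: Z = jωL = j·703.7·0.001 = 0 + j0.7037 Ω
Step 3 — Series combination: Z_total = R + L = 159 + j0.7037 Ω = 159∠0.3° Ω.
Step 4 — Power factor: PF = cos(φ) = Re(Z)/|Z| = 159/159 = 1.
Step 5 — Type: Im(Z) = 0.7037 ⇒ lagging (phase φ = 0.3°).

PF = 1 (lagging, φ = 0.3°)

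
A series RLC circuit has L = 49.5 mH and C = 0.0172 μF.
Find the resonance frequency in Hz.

Step 1 — Resonance condition Im(Z)=0 gives ω₀ = 1/√(LC).
Step 2 — ω₀ = 1/√(0.0495·1.72e-08) = 3.427e+04 rad/s.
Step 3 — f₀ = ω₀/(2π) = 5454 Hz.

f₀ = 5454 Hz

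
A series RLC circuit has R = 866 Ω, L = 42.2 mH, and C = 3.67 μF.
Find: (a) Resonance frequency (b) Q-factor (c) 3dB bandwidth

Step 1 — Resonance: ω₀ = 1/√(LC) = 1/√(0.0422·3.67e-06) = 2541 rad/s.
Step 2 — f₀ = ω₀/(2π) = 404.4 Hz.
Step 3 — Series Q: Q = ω₀L/R = 2541·0.0422/866 = 0.1238.
Step 4 — Bandwidth: Δω = ω₀/Q = 2.052e+04 rad/s; BW = Δω/(2π) = 3266 Hz.

(a) f₀ = 404.4 Hz  (b) Q = 0.1238  (c) BW = 3266 Hz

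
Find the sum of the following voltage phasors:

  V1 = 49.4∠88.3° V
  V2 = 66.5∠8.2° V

Step 1 — Convert each phasor to rectangular form:
  V1 = 49.4·(cos(88.3°) + j·sin(88.3°)) = 1.466 + j49.38 V
  V2 = 66.5·(cos(8.2°) + j·sin(8.2°)) = 65.82 + j9.485 V
Step 2 — Sum components: V_total = 67.29 + j58.86 V.
Step 3 — Convert to polar: |V_total| = 89.4 V, ∠V_total = 41.2°.

V_total = 89.4∠41.2° V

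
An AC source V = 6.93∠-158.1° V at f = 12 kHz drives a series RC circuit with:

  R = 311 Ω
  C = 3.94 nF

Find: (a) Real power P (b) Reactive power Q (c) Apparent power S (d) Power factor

Step 1 — Angular frequency: ω = 2π·f = 2π·1.2e+04 = 7.54e+04 rad/s.
Step 2 — Component impedances:
  R: Z = R = 311 Ω
  C: Z = 1/(jωC) = -j/(ω·C) = 0 - j3366 Ω
Step 3 — Series combination: Z_total = R + C = 311 - j3366 Ω = 3381∠-84.7° Ω.
Step 4 — Source phasor: V = 6.93∠-158.1° V = -6.43 - j2.585 V.
Step 5 — Current: I = V / Z = 0.0005864 - j0.001964 A = 0.00205∠-73.4° A.
Step 6 — Complex power: S = V·I* = 0.001307 - j0.01415 VA.
Step 7 — Real power: P = Re(S) = 0.001307 W.
Step 8 — Reactive power: Q = Im(S) = -0.01415 VAR.
Step 9 — Apparent power: |S| = 0.01421 VA.
Step 10 — Power factor: PF = P/|S| = 0.092 (leading).

(a) P = 0.001307 W  (b) Q = -0.01415 VAR  (c) S = 0.01421 VA  (d) PF = 0.092 (leading)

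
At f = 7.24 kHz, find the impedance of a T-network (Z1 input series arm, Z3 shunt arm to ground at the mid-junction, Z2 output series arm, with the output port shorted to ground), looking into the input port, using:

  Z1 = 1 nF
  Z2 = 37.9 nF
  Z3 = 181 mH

Step 1 — Angular frequency: ω = 2π·f = 2π·7240 = 4.549e+04 rad/s.
Step 2 — Component impedances:
  Z1: Z = 1/(jωC) = -j/(ω·C) = 0 - j2.198e+04 Ω
  Z2: Z = 1/(jωC) = -j/(ω·C) = 0 - j580 Ω
  Z3: Z = jωL = j·4.549e+04·0.181 = 0 + j8234 Ω
Step 3 — With the output port shorted to ground, the output series arm Z2 runs from the junction to ground; the shunt arm Z3 also runs from the junction to ground. They appear in parallel: Z3 || Z2 = 0 - j624 Ω.
Step 4 — Series with input arm Z1: Z_in = Z1 + (Z3 || Z2) = 0 - j2.261e+04 Ω = 2.261e+04∠-90.0° Ω.

Z = 0 - j2.261e+04 Ω = 2.261e+04∠-90.0° Ω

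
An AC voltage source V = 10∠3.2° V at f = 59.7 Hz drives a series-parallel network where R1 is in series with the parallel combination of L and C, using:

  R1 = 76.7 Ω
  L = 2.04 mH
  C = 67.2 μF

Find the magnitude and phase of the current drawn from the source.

Step 1 — Angular frequency: ω = 2π·f = 2π·59.7 = 375.1 rad/s.
Step 2 — Component impedances:
  R1: Z = R = 76.7 Ω
  L: Z = jωL = j·375.1·0.00204 = 0 + j0.7652 Ω
  C: Z = 1/(jωC) = -j/(ω·C) = 0 - j39.67 Ω
Step 3 — Parallel branch: L || C = 1/(1/L + 1/C) = 0 + j0.7803 Ω.
Step 4 — Series with R1: Z_total = R1 + (L || C) = 76.7 + j0.7803 Ω = 76.7∠0.6° Ω.
Step 5 — Source phasor: V = 10∠3.2° V = 9.984 + j0.5582 V.
Step 6 — Ohm's law: I = V / Z_total = (9.984 + j0.5582) / (76.7 + j0.7803) = 0.1302 + j0.005953 A.
Step 7 — Convert to polar: |I| = 0.1304 A, ∠I = 2.6°.

I = 0.1304∠2.6° A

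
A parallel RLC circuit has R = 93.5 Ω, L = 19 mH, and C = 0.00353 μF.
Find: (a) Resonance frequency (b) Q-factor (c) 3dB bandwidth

Step 1 — Resonance: ω₀ = 1/√(LC) = 1/√(0.019·3.53e-09) = 1.221e+05 rad/s.
Step 2 — f₀ = ω₀/(2π) = 1.943e+04 Hz.
Step 3 — Parallel Q: Q = R/(ω₀L) = 93.5/(1.221e+05·0.019) = 0.0403.
Step 4 — Bandwidth: Δω = ω₀/Q = 3.03e+06 rad/s; BW = Δω/(2π) = 4.822e+05 Hz.

(a) f₀ = 1.943e+04 Hz  (b) Q = 0.0403  (c) BW = 4.822e+05 Hz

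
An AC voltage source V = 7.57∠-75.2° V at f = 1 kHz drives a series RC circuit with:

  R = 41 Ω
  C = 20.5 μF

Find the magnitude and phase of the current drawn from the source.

Step 1 — Angular frequency: ω = 2π·f = 2π·1000 = 6283 rad/s.
Step 2 — Component impedances:
  R: Z = R = 41 Ω
  C: Z = 1/(jωC) = -j/(ω·C) = 0 - j7.764 Ω
Step 3 — Series combination: Z_total = R + C = 41 - j7.764 Ω = 41.73∠-10.7° Ω.
Step 4 — Source phasor: V = 7.57∠-75.2° V = 1.934 - j7.319 V.
Step 5 — Ohm's law: I = V / Z_total = (1.934 - j7.319) / (41 - j7.764) = 0.07816 - j0.1637 A.
Step 6 — Convert to polar: |I| = 0.1814 A, ∠I = -64.5°.

I = 0.1814∠-64.5° A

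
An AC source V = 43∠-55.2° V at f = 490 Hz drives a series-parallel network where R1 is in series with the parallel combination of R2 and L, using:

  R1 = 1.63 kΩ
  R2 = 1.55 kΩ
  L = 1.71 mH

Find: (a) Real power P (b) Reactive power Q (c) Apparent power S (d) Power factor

Step 1 — Angular frequency: ω = 2π·f = 2π·490 = 3079 rad/s.
Step 2 — Component impedances:
  R1: Z = R = 1630 Ω
  R2: Z = R = 1550 Ω
  L: Z = jωL = j·3079·0.00171 = 0 + j5.265 Ω
Step 3 — Parallel branch: R2 || L = 1/(1/R2 + 1/L) = 0.01788 + j5.265 Ω.
Step 4 — Series with R1: Z_total = R1 + (R2 || L) = 1630 + j5.265 Ω = 1630∠0.2° Ω.
Step 5 — Source phasor: V = 43∠-55.2° V = 24.54 - j35.31 V.
Step 6 — Current: I = V / Z = 0.01499 - j0.02171 A = 0.02638∠-55.4° A.
Step 7 — Complex power: S = V·I* = 1.134 + j0.003664 VA.
Step 8 — Real power: P = Re(S) = 1.134 W.
Step 9 — Reactive power: Q = Im(S) = 0.003664 VAR.
Step 10 — Apparent power: |S| = 1.134 VA.
Step 11 — Power factor: PF = P/|S| = 1 (lagging).

(a) P = 1.134 W  (b) Q = 0.003664 VAR  (c) S = 1.134 VA  (d) PF = 1 (lagging)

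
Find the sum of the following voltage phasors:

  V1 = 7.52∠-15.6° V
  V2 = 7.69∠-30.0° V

Step 1 — Convert each phasor to rectangular form:
  V1 = 7.52·(cos(-15.6°) + j·sin(-15.6°)) = 7.243 - j2.022 V
  V2 = 7.69·(cos(-30.0°) + j·sin(-30.0°)) = 6.66 - j3.845 V
Step 2 — Sum components: V_total = 13.9 - j5.867 V.
Step 3 — Convert to polar: |V_total| = 15.09 V, ∠V_total = -22.9°.

V_total = 15.09∠-22.9° V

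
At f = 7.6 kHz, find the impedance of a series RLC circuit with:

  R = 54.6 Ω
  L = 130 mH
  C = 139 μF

Step 1 — Angular frequency: ω = 2π·f = 2π·7600 = 4.775e+04 rad/s.
Step 2 — Component impedances:
  R: Z = R = 54.6 Ω
  L: Z = jωL = j·4.775e+04·0.13 = 0 + j6208 Ω
  C: Z = 1/(jωC) = -j/(ω·C) = 0 - j0.1507 Ω
Step 3 — Series combination: Z_total = R + L + C = 54.6 + j6208 Ω = 6208∠89.5° Ω.

Z = 54.6 + j6208 Ω = 6208∠89.5° Ω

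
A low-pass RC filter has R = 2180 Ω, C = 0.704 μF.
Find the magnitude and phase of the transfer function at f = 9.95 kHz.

Step 1 — Angular frequency: ω = 2π·9950 = 6.252e+04 rad/s.
Step 2 — Transfer function: H(jω) = 1/(1 + jωRC).
Step 3 — Denominator: 1 + jωRC = 1 + j·6.252e+04·2180·7.04e-07 = 1 + j95.95.
Step 4 — H = 0.0001086 - j0.01042.
Step 5 — Magnitude: |H| = 0.01042 (-39.6 dB); phase: φ = -89.4°.

|H| = 0.01042 (-39.6 dB), φ = -89.4°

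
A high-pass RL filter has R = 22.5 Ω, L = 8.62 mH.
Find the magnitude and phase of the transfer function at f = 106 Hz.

Step 1 — Angular frequency: ω = 2π·106 = 666 rad/s.
Step 2 — Transfer function: H(jω) = jωL/(R + jωL).
Step 3 — Numerator jωL = j·5.741; denominator R + jωL = 22.5 + j5.741.
Step 4 — H = 0.06113 + j0.2396.
Step 5 — Magnitude: |H| = 0.2472 (-12.1 dB); phase: φ = 75.7°.

|H| = 0.2472 (-12.1 dB), φ = 75.7°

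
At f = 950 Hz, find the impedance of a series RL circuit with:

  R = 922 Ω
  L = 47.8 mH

Step 1 — Angular frequency: ω = 2π·f = 2π·950 = 5969 rad/s.
Step 2 — Component impedances:
  R: Z = R = 922 Ω
  L: Z = jωL = j·5969·0.0478 = 0 + j285.3 Ω
Step 3 — Series combination: Z_total = R + L = 922 + j285.3 Ω = 965.1∠17.2° Ω.

Z = 922 + j285.3 Ω = 965.1∠17.2° Ω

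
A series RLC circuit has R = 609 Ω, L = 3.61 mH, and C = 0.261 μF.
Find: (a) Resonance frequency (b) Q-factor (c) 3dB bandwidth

Step 1 — Resonance: ω₀ = 1/√(LC) = 1/√(0.00361·2.61e-07) = 3.258e+04 rad/s.
Step 2 — f₀ = ω₀/(2π) = 5185 Hz.
Step 3 — Series Q: Q = ω₀L/R = 3.258e+04·0.00361/609 = 0.1931.
Step 4 — Bandwidth: Δω = ω₀/Q = 1.687e+05 rad/s; BW = Δω/(2π) = 2.685e+04 Hz.

(a) f₀ = 5185 Hz  (b) Q = 0.1931  (c) BW = 2.685e+04 Hz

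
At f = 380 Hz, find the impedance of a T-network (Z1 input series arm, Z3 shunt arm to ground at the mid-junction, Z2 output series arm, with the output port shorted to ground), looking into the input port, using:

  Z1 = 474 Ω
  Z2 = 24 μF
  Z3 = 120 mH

Step 1 — Angular frequency: ω = 2π·f = 2π·380 = 2388 rad/s.
Step 2 — Component impedances:
  Z1: Z = R = 474 Ω
  Z2: Z = 1/(jωC) = -j/(ω·C) = 0 - j17.45 Ω
  Z3: Z = jωL = j·2388·0.12 = 0 + j286.5 Ω
Step 3 — With the output port shorted to ground, the output series arm Z2 runs from the junction to ground; the shunt arm Z3 also runs from the junction to ground. They appear in parallel: Z3 || Z2 = 0 - j18.58 Ω.
Step 4 — Series with input arm Z1: Z_in = Z1 + (Z3 || Z2) = 474 - j18.58 Ω = 474.4∠-2.2° Ω.

Z = 474 - j18.58 Ω = 474.4∠-2.2° Ω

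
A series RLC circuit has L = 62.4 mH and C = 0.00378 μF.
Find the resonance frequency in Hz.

Step 1 — Resonance condition Im(Z)=0 gives ω₀ = 1/√(LC).
Step 2 — ω₀ = 1/√(0.0624·3.78e-09) = 6.511e+04 rad/s.
Step 3 — f₀ = ω₀/(2π) = 1.036e+04 Hz.

f₀ = 1.036e+04 Hz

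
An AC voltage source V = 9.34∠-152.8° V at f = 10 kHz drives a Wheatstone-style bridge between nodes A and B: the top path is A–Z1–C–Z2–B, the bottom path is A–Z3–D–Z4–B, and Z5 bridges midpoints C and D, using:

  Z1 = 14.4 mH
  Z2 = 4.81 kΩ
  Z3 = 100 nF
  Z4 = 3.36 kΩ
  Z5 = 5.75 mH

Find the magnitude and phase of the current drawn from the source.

Step 1 — Angular frequency: ω = 2π·f = 2π·1e+04 = 6.283e+04 rad/s.
Step 2 — Component impedances:
  Z1: Z = jωL = j·6.283e+04·0.0144 = 0 + j904.8 Ω
  Z2: Z = R = 4810 Ω
  Z3: Z = 1/(jωC) = -j/(ω·C) = 0 - j159.2 Ω
  Z4: Z = R = 3360 Ω
  Z5: Z = jωL = j·6.283e+04·0.00575 = 0 + j361.3 Ω
Step 3 — Bridge requires nodal analysis (the Z5 bridge couples midpoints C and D, so the two paths cannot be reduced to a simple series/parallel combination). Setting node B to ground and injecting 1 A at node A, the 3-node admittance system at A, C, D solves to V_A = Z_AB = 1981 - j98.23 Ω = 1983∠-2.8° Ω.
Step 4 — Source phasor: V = 9.34∠-152.8° V = -8.307 - j4.269 V.
Step 5 — Ohm's law: I = V / Z_total = (-8.307 - j4.269) / (1981 - j98.23) = -0.004077 - j0.002357 A.
Step 6 — Convert to polar: |I| = 0.004709 A, ∠I = -150.0°.

I = 0.004709∠-150.0° A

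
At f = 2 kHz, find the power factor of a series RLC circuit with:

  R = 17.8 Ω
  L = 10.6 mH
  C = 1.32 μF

Step 1 — Angular frequency: ω = 2π·f = 2π·2000 = 1.257e+04 rad/s.
Step 2 — Component impedances:
  R: Z = R = 17.8 Ω
  L: Z = jωL = j·1.257e+04·0.0106 = 0 + j133.2 Ω
  C: Z = 1/(jωC) = -j/(ω·C) = 0 - j60.29 Ω
Step 3 — Series combination: Z_total = R + L + C = 17.8 + j72.92 Ω = 75.06∠76.3° Ω.
Step 4 — Power factor: PF = cos(φ) = Re(Z)/|Z| = 17.8/75.06 = 0.2371.
Step 5 — Type: Im(Z) = 72.92 ⇒ lagging (phase φ = 76.3°).

PF = 0.2371 (lagging, φ = 76.3°)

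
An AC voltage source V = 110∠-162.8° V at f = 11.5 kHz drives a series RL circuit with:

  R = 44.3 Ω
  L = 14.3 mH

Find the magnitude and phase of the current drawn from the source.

Step 1 — Angular frequency: ω = 2π·f = 2π·1.15e+04 = 7.226e+04 rad/s.
Step 2 — Component impedances:
  R: Z = R = 44.3 Ω
  L: Z = jωL = j·7.226e+04·0.0143 = 0 + j1033 Ω
Step 3 — Series combination: Z_total = R + L = 44.3 + j1033 Ω = 1034∠87.5° Ω.
Step 4 — Source phasor: V = 110∠-162.8° V = -105.1 - j32.53 V.
Step 5 — Ohm's law: I = V / Z_total = (-105.1 - j32.53) / (44.3 + j1033) = -0.03577 + j0.1002 A.
Step 6 — Convert to polar: |I| = 0.1064 A, ∠I = 109.7°.

I = 0.1064∠109.7° A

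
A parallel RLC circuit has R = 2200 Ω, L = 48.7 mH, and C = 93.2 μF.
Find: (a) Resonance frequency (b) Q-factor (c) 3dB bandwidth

Step 1 — Resonance: ω₀ = 1/√(LC) = 1/√(0.0487·9.32e-05) = 469.4 rad/s.
Step 2 — f₀ = ω₀/(2π) = 74.7 Hz.
Step 3 — Parallel Q: Q = R/(ω₀L) = 2200/(469.4·0.0487) = 96.24.
Step 4 — Bandwidth: Δω = ω₀/Q = 4.877 rad/s; BW = Δω/(2π) = 0.7762 Hz.

(a) f₀ = 74.7 Hz  (b) Q = 96.24  (c) BW = 0.7762 Hz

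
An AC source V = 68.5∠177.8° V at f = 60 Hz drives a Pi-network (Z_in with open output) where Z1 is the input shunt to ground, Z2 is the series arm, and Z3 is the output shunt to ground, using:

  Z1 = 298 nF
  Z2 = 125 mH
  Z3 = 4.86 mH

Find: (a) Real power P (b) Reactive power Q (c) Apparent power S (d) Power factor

Step 1 — Angular frequency: ω = 2π·f = 2π·60 = 377 rad/s.
Step 2 — Component impedances:
  Z1: Z = 1/(jωC) = -j/(ω·C) = 0 - j8901 Ω
  Z2: Z = jωL = j·377·0.125 = 0 + j47.12 Ω
  Z3: Z = jωL = j·377·0.00486 = 0 + j1.832 Ω
Step 3 — With open output, the series arm Z2 and the output shunt Z3 appear in series to ground: Z2 + Z3 = 0 + j48.96 Ω.
Step 4 — Parallel with input shunt Z1: Z_in = Z1 || (Z2 + Z3) = 0 + j49.23 Ω = 49.23∠90.0° Ω.
Step 5 — Source phasor: V = 68.5∠177.8° V = -68.45 + j2.63 V.
Step 6 — Current: I = V / Z = 0.05342 + j1.39 A = 1.392∠87.8° A.
Step 7 — Complex power: S = V·I* = 0 + j95.32 VA.
Step 8 — Real power: P = Re(S) = 0 W.
Step 9 — Reactive power: Q = Im(S) = 95.32 VAR.
Step 10 — Apparent power: |S| = 95.32 VA.
Step 11 — Power factor: PF = P/|S| = 0 (lagging).

(a) P = 0 W  (b) Q = 95.32 VAR  (c) S = 95.32 VA  (d) PF = 0 (lagging)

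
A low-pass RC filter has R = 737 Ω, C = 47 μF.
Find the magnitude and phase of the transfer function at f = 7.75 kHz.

Step 1 — Angular frequency: ω = 2π·7750 = 4.869e+04 rad/s.
Step 2 — Transfer function: H(jω) = 1/(1 + jωRC).
Step 3 — Denominator: 1 + jωRC = 1 + j·4.869e+04·737·4.7e-05 = 1 + j1687.
Step 4 — H = 3.515e-07 - j0.0005929.
Step 5 — Magnitude: |H| = 0.0005929 (-64.5 dB); phase: φ = -90.0°.

|H| = 0.0005929 (-64.5 dB), φ = -90.0°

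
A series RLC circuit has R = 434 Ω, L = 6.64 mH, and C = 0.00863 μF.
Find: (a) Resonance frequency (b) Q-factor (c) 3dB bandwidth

Step 1 — Resonance condition Im(Z)=0 gives ω₀ = 1/√(LC).
Step 2 — ω₀ = 1/√(0.00664·8.63e-09) = 1.321e+05 rad/s.
Step 3 — f₀ = ω₀/(2π) = 2.102e+04 Hz.
Step 4 — Series Q: Q = ω₀L/R = 1.321e+05·0.00664/434 = 2.021.
Step 5 — 3dB bandwidth: Δω = ω₀/Q = 6.536e+04 rad/s; BW = Δω/(2π) = 1.04e+04 Hz.

(a) f₀ = 2.102e+04 Hz  (b) Q = 2.021  (c) BW = 1.04e+04 Hz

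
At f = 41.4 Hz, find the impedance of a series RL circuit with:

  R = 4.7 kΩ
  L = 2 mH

Step 1 — Angular frequency: ω = 2π·f = 2π·41.4 = 260.1 rad/s.
Step 2 — Component impedances:
  R: Z = R = 4700 Ω
  L: Z = jωL = j·260.1·0.002 = 0 + j0.5202 Ω
Step 3 — Series combination: Z_total = R + L = 4700 + j0.5202 Ω = 4700∠0.0° Ω.

Z = 4700 + j0.5202 Ω = 4700∠0.0° Ω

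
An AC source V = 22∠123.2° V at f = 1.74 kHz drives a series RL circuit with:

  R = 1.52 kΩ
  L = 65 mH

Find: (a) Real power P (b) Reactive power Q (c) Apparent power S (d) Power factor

Step 1 — Angular frequency: ω = 2π·f = 2π·1740 = 1.093e+04 rad/s.
Step 2 — Component impedances:
  R: Z = R = 1520 Ω
  L: Z = jωL = j·1.093e+04·0.065 = 0 + j710.6 Ω
Step 3 — Series combination: Z_total = R + L = 1520 + j710.6 Ω = 1678∠25.1° Ω.
Step 4 — Source phasor: V = 22∠123.2° V = -12.05 + j18.41 V.
Step 5 — Current: I = V / Z = -0.001857 + j0.01298 A = 0.01311∠98.1° A.
Step 6 — Complex power: S = V·I* = 0.2613 + j0.1222 VA.
Step 7 — Real power: P = Re(S) = 0.2613 W.
Step 8 — Reactive power: Q = Im(S) = 0.1222 VAR.
Step 9 — Apparent power: |S| = 0.2885 VA.
Step 10 — Power factor: PF = P/|S| = 0.9059 (lagging).

(a) P = 0.2613 W  (b) Q = 0.1222 VAR  (c) S = 0.2885 VA  (d) PF = 0.9059 (lagging)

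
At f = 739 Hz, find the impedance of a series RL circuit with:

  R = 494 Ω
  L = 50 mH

Step 1 — Angular frequency: ω = 2π·f = 2π·739 = 4643 rad/s.
Step 2 — Component impedances:
  R: Z = R = 494 Ω
  L: Z = jωL = j·4643·0.05 = 0 + j232.2 Ω
Step 3 — Series combination: Z_total = R + L = 494 + j232.2 Ω = 545.8∠25.2° Ω.

Z = 494 + j232.2 Ω = 545.8∠25.2° Ω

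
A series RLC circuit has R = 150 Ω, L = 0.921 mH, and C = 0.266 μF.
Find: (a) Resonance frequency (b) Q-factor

Step 1 — Resonance condition Im(Z)=0 gives ω₀ = 1/√(LC).
Step 2 — ω₀ = 1/√(0.000921·2.66e-07) = 6.389e+04 rad/s.
Step 3 — f₀ = ω₀/(2π) = 1.017e+04 Hz.
Step 4 — Series Q: Q = ω₀L/R = 6.389e+04·0.000921/150 = 0.3923.

(a) f₀ = 1.017e+04 Hz  (b) Q = 0.3923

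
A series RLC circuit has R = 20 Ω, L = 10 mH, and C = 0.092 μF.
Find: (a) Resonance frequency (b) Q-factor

Step 1 — Resonance condition Im(Z)=0 gives ω₀ = 1/√(LC).
Step 2 — ω₀ = 1/√(0.01·9.2e-08) = 3.297e+04 rad/s.
Step 3 — f₀ = ω₀/(2π) = 5247 Hz.
Step 4 — Series Q: Q = ω₀L/R = 3.297e+04·0.01/20 = 16.48.

(a) f₀ = 5247 Hz  (b) Q = 16.48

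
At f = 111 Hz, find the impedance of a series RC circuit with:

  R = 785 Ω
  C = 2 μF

Step 1 — Angular frequency: ω = 2π·f = 2π·111 = 697.4 rad/s.
Step 2 — Component impedances:
  R: Z = R = 785 Ω
  C: Z = 1/(jωC) = -j/(ω·C) = 0 - j716.9 Ω
Step 3 — Series combination: Z_total = R + C = 785 - j716.9 Ω = 1063∠-42.4° Ω.

Z = 785 - j716.9 Ω = 1063∠-42.4° Ω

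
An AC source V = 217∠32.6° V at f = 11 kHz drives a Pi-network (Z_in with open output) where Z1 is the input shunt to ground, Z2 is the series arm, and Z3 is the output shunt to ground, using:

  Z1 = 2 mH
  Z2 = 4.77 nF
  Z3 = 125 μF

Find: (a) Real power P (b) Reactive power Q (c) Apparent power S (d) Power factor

Step 1 — Angular frequency: ω = 2π·f = 2π·1.1e+04 = 6.912e+04 rad/s.
Step 2 — Component impedances:
  Z1: Z = jωL = j·6.912e+04·0.002 = 0 + j138.2 Ω
  Z2: Z = 1/(jωC) = -j/(ω·C) = 0 - j3033 Ω
  Z3: Z = 1/(jωC) = -j/(ω·C) = 0 - j0.1157 Ω
Step 3 — With open output, the series arm Z2 and the output shunt Z3 appear in series to ground: Z2 + Z3 = 0 - j3033 Ω.
Step 4 — Parallel with input shunt Z1: Z_in = Z1 || (Z2 + Z3) = 0 + j144.8 Ω = 144.8∠90.0° Ω.
Step 5 — Source phasor: V = 217∠32.6° V = 182.8 + j116.9 V.
Step 6 — Current: I = V / Z = 0.8072 - j1.262 A = 1.498∠-57.4° A.
Step 7 — Complex power: S = V·I* = 0 + j325.1 VA.
Step 8 — Real power: P = Re(S) = 0 W.
Step 9 — Reactive power: Q = Im(S) = 325.1 VAR.
Step 10 — Apparent power: |S| = 325.1 VA.
Step 11 — Power factor: PF = P/|S| = 0 (lagging).

(a) P = 0 W  (b) Q = 325.1 VAR  (c) S = 325.1 VA  (d) PF = 0 (lagging)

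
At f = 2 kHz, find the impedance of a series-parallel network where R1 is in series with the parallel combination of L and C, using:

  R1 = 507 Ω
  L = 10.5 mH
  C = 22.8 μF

Step 1 — Angular frequency: ω = 2π·f = 2π·2000 = 1.257e+04 rad/s.
Step 2 — Component impedances:
  R1: Z = R = 507 Ω
  L: Z = jωL = j·1.257e+04·0.0105 = 0 + j131.9 Ω
  C: Z = 1/(jωC) = -j/(ω·C) = 0 - j3.49 Ω
Step 3 — Parallel branch: L || C = 1/(1/L + 1/C) = 0 - j3.585 Ω.
Step 4 — Series with R1: Z_total = R1 + (L || C) = 507 - j3.585 Ω = 507∠-0.4° Ω.

Z = 507 - j3.585 Ω = 507∠-0.4° Ω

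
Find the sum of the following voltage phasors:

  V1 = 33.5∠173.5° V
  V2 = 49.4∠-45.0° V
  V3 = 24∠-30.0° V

Step 1 — Convert each phasor to rectangular form:
  V1 = 33.5·(cos(173.5°) + j·sin(173.5°)) = -33.28 + j3.792 V
  V2 = 49.4·(cos(-45.0°) + j·sin(-45.0°)) = 34.93 - j34.93 V
  V3 = 24·(cos(-30.0°) + j·sin(-30.0°)) = 20.78 - j12 V
Step 2 — Sum components: V_total = 22.43 - j43.14 V.
Step 3 — Convert to polar: |V_total| = 48.62 V, ∠V_total = -62.5°.

V_total = 48.62∠-62.5° V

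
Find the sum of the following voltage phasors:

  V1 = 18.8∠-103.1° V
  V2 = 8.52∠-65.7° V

Step 1 — Convert each phasor to rectangular form:
  V1 = 18.8·(cos(-103.1°) + j·sin(-103.1°)) = -4.261 - j18.31 V
  V2 = 8.52·(cos(-65.7°) + j·sin(-65.7°)) = 3.506 - j7.765 V
Step 2 — Sum components: V_total = -0.7549 - j26.08 V.
Step 3 — Convert to polar: |V_total| = 26.09 V, ∠V_total = -91.7°.

V_total = 26.09∠-91.7° V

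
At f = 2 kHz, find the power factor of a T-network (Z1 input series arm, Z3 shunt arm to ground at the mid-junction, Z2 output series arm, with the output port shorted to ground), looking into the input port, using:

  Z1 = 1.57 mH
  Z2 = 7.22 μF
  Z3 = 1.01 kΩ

Step 1 — Angular frequency: ω = 2π·f = 2π·2000 = 1.257e+04 rad/s.
Step 2 — Component impedances:
  Z1: Z = jωL = j·1.257e+04·0.00157 = 0 + j19.73 Ω
  Z2: Z = 1/(jωC) = -j/(ω·C) = 0 - j11.02 Ω
  Z3: Z = R = 1010 Ω
Step 3 — With the output port shorted to ground, the output series arm Z2 runs from the junction to ground; the shunt arm Z3 also runs from the junction to ground. They appear in parallel: Z3 || Z2 = 0.1203 - j11.02 Ω.
Step 4 — Series with input arm Z1: Z_in = Z1 + (Z3 || Z2) = 0.1203 + j8.709 Ω = 8.71∠89.2° Ω.
Step 5 — Power factor: PF = cos(φ) = Re(Z)/|Z| = 0.1203/8.71 = 0.01381.
Step 6 — Type: Im(Z) = 8.709 ⇒ lagging (phase φ = 89.2°).

PF = 0.01381 (lagging, φ = 89.2°)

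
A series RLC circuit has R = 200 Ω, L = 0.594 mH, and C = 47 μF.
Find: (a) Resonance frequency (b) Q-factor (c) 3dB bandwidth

Step 1 — Resonance: ω₀ = 1/√(LC) = 1/√(0.000594·4.7e-05) = 5985 rad/s.
Step 2 — f₀ = ω₀/(2π) = 952.5 Hz.
Step 3 — Series Q: Q = ω₀L/R = 5985·0.000594/200 = 0.01778.
Step 4 — Bandwidth: Δω = ω₀/Q = 3.367e+05 rad/s; BW = Δω/(2π) = 5.359e+04 Hz.

(a) f₀ = 952.5 Hz  (b) Q = 0.01778  (c) BW = 5.359e+04 Hz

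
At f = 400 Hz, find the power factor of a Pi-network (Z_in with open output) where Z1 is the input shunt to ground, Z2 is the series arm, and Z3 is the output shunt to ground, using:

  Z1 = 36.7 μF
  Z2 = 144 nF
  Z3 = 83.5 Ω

Step 1 — Angular frequency: ω = 2π·f = 2π·400 = 2513 rad/s.
Step 2 — Component impedances:
  Z1: Z = 1/(jωC) = -j/(ω·C) = 0 - j10.84 Ω
  Z2: Z = 1/(jωC) = -j/(ω·C) = 0 - j2763 Ω
  Z3: Z = R = 83.5 Ω
Step 3 — With open output, the series arm Z2 and the output shunt Z3 appear in series to ground: Z2 + Z3 = 83.5 - j2763 Ω.
Step 4 — Parallel with input shunt Z1: Z_in = Z1 || (Z2 + Z3) = 0.001274 - j10.8 Ω = 10.8∠-90.0° Ω.
Step 5 — Power factor: PF = cos(φ) = Re(Z)/|Z| = 0.001274/10.8 = 0.000118.
Step 6 — Type: Im(Z) = -10.8 ⇒ leading (phase φ = -90.0°).

PF = 0.000118 (leading, φ = -90.0°)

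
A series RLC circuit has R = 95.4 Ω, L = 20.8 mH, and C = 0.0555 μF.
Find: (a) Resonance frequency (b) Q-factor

Step 1 — Resonance condition Im(Z)=0 gives ω₀ = 1/√(LC).
Step 2 — ω₀ = 1/√(0.0208·5.55e-08) = 2.943e+04 rad/s.
Step 3 — f₀ = ω₀/(2π) = 4684 Hz.
Step 4 — Series Q: Q = ω₀L/R = 2.943e+04·0.0208/95.4 = 6.417.

(a) f₀ = 4684 Hz  (b) Q = 6.417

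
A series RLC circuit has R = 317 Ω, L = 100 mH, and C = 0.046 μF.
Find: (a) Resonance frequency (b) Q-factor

Step 1 — Resonance condition Im(Z)=0 gives ω₀ = 1/√(LC).
Step 2 — ω₀ = 1/√(0.1·4.6e-08) = 1.474e+04 rad/s.
Step 3 — f₀ = ω₀/(2π) = 2347 Hz.
Step 4 — Series Q: Q = ω₀L/R = 1.474e+04·0.1/317 = 4.651.

(a) f₀ = 2347 Hz  (b) Q = 4.651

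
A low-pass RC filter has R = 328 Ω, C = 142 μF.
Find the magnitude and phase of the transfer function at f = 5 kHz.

Step 1 — Angular frequency: ω = 2π·5000 = 3.142e+04 rad/s.
Step 2 — Transfer function: H(jω) = 1/(1 + jωRC).
Step 3 — Denominator: 1 + jωRC = 1 + j·3.142e+04·328·0.000142 = 1 + j1463.
Step 4 — H = 4.671e-07 - j0.0006834.
Step 5 — Magnitude: |H| = 0.0006834 (-63.3 dB); phase: φ = -90.0°.

|H| = 0.0006834 (-63.3 dB), φ = -90.0°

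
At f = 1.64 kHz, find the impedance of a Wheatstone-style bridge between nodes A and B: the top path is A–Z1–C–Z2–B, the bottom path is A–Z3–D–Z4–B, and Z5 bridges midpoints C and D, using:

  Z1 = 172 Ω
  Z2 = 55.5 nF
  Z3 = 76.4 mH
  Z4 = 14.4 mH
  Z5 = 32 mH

Step 1 — Angular frequency: ω = 2π·f = 2π·1640 = 1.03e+04 rad/s.
Step 2 — Component impedances:
  Z1: Z = R = 172 Ω
  Z2: Z = 1/(jωC) = -j/(ω·C) = 0 - j1749 Ω
  Z3: Z = jωL = j·1.03e+04·0.0764 = 0 + j787.3 Ω
  Z4: Z = jωL = j·1.03e+04·0.0144 = 0 + j148.4 Ω
  Z5: Z = jωL = j·1.03e+04·0.032 = 0 + j329.7 Ω
Step 3 — Bridge requires nodal analysis (the Z5 bridge couples midpoints C and D, so the two paths cannot be reduced to a simple series/parallel combination). Setting node B to ground and injecting 1 A at node A, the 3-node admittance system at A, C, D solves to V_A = Z_AB = 65.34 + j496.1 Ω = 500.4∠82.5° Ω.

Z = 65.34 + j496.1 Ω = 500.4∠82.5° Ω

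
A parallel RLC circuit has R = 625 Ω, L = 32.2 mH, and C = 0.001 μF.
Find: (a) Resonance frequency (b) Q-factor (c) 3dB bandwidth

Step 1 — Resonance: ω₀ = 1/√(LC) = 1/√(0.0322·1e-09) = 1.762e+05 rad/s.
Step 2 — f₀ = ω₀/(2π) = 2.805e+04 Hz.
Step 3 — Parallel Q: Q = R/(ω₀L) = 625/(1.762e+05·0.0322) = 0.1101.
Step 4 — Bandwidth: Δω = ω₀/Q = 1.6e+06 rad/s; BW = Δω/(2π) = 2.546e+05 Hz.

(a) f₀ = 2.805e+04 Hz  (b) Q = 0.1101  (c) BW = 2.546e+05 Hz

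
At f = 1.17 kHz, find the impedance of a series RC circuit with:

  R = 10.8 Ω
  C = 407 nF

Step 1 — Angular frequency: ω = 2π·f = 2π·1170 = 7351 rad/s.
Step 2 — Component impedances:
  R: Z = R = 10.8 Ω
  C: Z = 1/(jωC) = -j/(ω·C) = 0 - j334.2 Ω
Step 3 — Series combination: Z_total = R + C = 10.8 - j334.2 Ω = 334.4∠-88.1° Ω.

Z = 10.8 - j334.2 Ω = 334.4∠-88.1° Ω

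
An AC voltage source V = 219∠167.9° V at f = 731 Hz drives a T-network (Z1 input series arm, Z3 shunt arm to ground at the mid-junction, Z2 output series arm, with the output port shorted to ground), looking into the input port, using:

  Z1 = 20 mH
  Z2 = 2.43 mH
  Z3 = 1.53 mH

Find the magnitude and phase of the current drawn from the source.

Step 1 — Angular frequency: ω = 2π·f = 2π·731 = 4593 rad/s.
Step 2 — Component impedances:
  Z1: Z = jωL = j·4593·0.02 = 0 + j91.86 Ω
  Z2: Z = jωL = j·4593·0.00243 = 0 + j11.16 Ω
  Z3: Z = jωL = j·4593·0.00153 = 0 + j7.027 Ω
Step 3 — With the output port shorted to ground, the output series arm Z2 runs from the junction to ground; the shunt arm Z3 also runs from the junction to ground. They appear in parallel: Z3 || Z2 = 0 + j4.312 Ω.
Step 4 — Series with input arm Z1: Z_in = Z1 + (Z3 || Z2) = 0 + j96.17 Ω = 96.17∠90.0° Ω.
Step 5 — Source phasor: V = 219∠167.9° V = -214.1 + j45.91 V.
Step 6 — Ohm's law: I = V / Z_total = (-214.1 + j45.91) / (0 + j96.17) = 0.4773 + j2.227 A.
Step 7 — Convert to polar: |I| = 2.277 A, ∠I = 77.9°.

I = 2.277∠77.9° A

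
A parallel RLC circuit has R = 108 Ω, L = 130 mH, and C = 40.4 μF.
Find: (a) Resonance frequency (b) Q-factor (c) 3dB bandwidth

Step 1 — Resonance: ω₀ = 1/√(LC) = 1/√(0.13·4.04e-05) = 436.4 rad/s.
Step 2 — f₀ = ω₀/(2π) = 69.45 Hz.
Step 3 — Parallel Q: Q = R/(ω₀L) = 108/(436.4·0.13) = 1.904.
Step 4 — Bandwidth: Δω = ω₀/Q = 229.2 rad/s; BW = Δω/(2π) = 36.48 Hz.

(a) f₀ = 69.45 Hz  (b) Q = 1.904  (c) BW = 36.48 Hz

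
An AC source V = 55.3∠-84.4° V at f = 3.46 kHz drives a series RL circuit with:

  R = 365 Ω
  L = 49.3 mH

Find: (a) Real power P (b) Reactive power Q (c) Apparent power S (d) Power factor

Step 1 — Angular frequency: ω = 2π·f = 2π·3460 = 2.174e+04 rad/s.
Step 2 — Component impedances:
  R: Z = R = 365 Ω
  L: Z = jωL = j·2.174e+04·0.0493 = 0 + j1072 Ω
Step 3 — Series combination: Z_total = R + L = 365 + j1072 Ω = 1132∠71.2° Ω.
Step 4 — Source phasor: V = 55.3∠-84.4° V = 5.396 - j55.04 V.
Step 5 — Current: I = V / Z = -0.04448 - j0.02018 A = 0.04884∠-155.6° A.
Step 6 — Complex power: S = V·I* = 0.8707 + j2.557 VA.
Step 7 — Real power: P = Re(S) = 0.8707 W.
Step 8 — Reactive power: Q = Im(S) = 2.557 VAR.
Step 9 — Apparent power: |S| = 2.701 VA.
Step 10 — Power factor: PF = P/|S| = 0.3224 (lagging).

(a) P = 0.8707 W  (b) Q = 2.557 VAR  (c) S = 2.701 VA  (d) PF = 0.3224 (lagging)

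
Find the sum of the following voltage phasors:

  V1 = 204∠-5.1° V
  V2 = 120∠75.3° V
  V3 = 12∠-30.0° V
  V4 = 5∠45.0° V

Step 1 — Convert each phasor to rectangular form:
  V1 = 204·(cos(-5.1°) + j·sin(-5.1°)) = 203.2 - j18.13 V
  V2 = 120·(cos(75.3°) + j·sin(75.3°)) = 30.45 + j116.1 V
  V3 = 12·(cos(-30.0°) + j·sin(-30.0°)) = 10.39 - j6 V
  V4 = 5·(cos(45.0°) + j·sin(45.0°)) = 3.536 + j3.536 V
Step 2 — Sum components: V_total = 247.6 + j95.47 V.
Step 3 — Convert to polar: |V_total| = 265.3 V, ∠V_total = 21.1°.

V_total = 265.3∠21.1° V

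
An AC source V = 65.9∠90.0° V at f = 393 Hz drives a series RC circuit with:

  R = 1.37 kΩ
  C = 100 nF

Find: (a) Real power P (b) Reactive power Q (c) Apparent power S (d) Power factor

Step 1 — Angular frequency: ω = 2π·f = 2π·393 = 2469 rad/s.
Step 2 — Component impedances:
  R: Z = R = 1370 Ω
  C: Z = 1/(jωC) = -j/(ω·C) = 0 - j4050 Ω
Step 3 — Series combination: Z_total = R + C = 1370 - j4050 Ω = 4275∠-71.3° Ω.
Step 4 — Source phasor: V = 65.9∠90.0° V = 0 + j65.9 V.
Step 5 — Current: I = V / Z = -0.0146 + j0.00494 A = 0.01541∠161.3° A.
Step 6 — Complex power: S = V·I* = 0.3255 - j0.9622 VA.
Step 7 — Real power: P = Re(S) = 0.3255 W.
Step 8 — Reactive power: Q = Im(S) = -0.9622 VAR.
Step 9 — Apparent power: |S| = 1.016 VA.
Step 10 — Power factor: PF = P/|S| = 0.3205 (leading).

(a) P = 0.3255 W  (b) Q = -0.9622 VAR  (c) S = 1.016 VA  (d) PF = 0.3205 (leading)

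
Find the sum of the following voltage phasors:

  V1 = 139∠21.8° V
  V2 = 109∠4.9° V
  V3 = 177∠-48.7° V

Step 1 — Convert each phasor to rectangular form:
  V1 = 139·(cos(21.8°) + j·sin(21.8°)) = 129.1 + j51.62 V
  V2 = 109·(cos(4.9°) + j·sin(4.9°)) = 108.6 + j9.31 V
  V3 = 177·(cos(-48.7°) + j·sin(-48.7°)) = 116.8 - j133 V
Step 2 — Sum components: V_total = 354.5 - j72.04 V.
Step 3 — Convert to polar: |V_total| = 361.7 V, ∠V_total = -11.5°.

V_total = 361.7∠-11.5° V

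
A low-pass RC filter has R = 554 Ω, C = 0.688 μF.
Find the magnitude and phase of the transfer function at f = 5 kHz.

Step 1 — Angular frequency: ω = 2π·5000 = 3.142e+04 rad/s.
Step 2 — Transfer function: H(jω) = 1/(1 + jωRC).
Step 3 — Denominator: 1 + jωRC = 1 + j·3.142e+04·554·6.88e-07 = 1 + j11.97.
Step 4 — H = 0.006926 - j0.08293.
Step 5 — Magnitude: |H| = 0.08322 (-21.6 dB); phase: φ = -85.2°.

|H| = 0.08322 (-21.6 dB), φ = -85.2°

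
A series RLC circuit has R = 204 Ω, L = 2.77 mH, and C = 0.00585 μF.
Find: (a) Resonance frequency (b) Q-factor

Step 1 — Resonance condition Im(Z)=0 gives ω₀ = 1/√(LC).
Step 2 — ω₀ = 1/√(0.00277·5.85e-09) = 2.484e+05 rad/s.
Step 3 — f₀ = ω₀/(2π) = 3.954e+04 Hz.
Step 4 — Series Q: Q = ω₀L/R = 2.484e+05·0.00277/204 = 3.373.

(a) f₀ = 3.954e+04 Hz  (b) Q = 3.373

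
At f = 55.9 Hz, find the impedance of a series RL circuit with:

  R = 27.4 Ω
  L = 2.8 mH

Step 1 — Angular frequency: ω = 2π·f = 2π·55.9 = 351.2 rad/s.
Step 2 — Component impedances:
  R: Z = R = 27.4 Ω
  L: Z = jωL = j·351.2·0.0028 = 0 + j0.9834 Ω
Step 3 — Series combination: Z_total = R + L = 27.4 + j0.9834 Ω = 27.42∠2.1° Ω.

Z = 27.4 + j0.9834 Ω = 27.42∠2.1° Ω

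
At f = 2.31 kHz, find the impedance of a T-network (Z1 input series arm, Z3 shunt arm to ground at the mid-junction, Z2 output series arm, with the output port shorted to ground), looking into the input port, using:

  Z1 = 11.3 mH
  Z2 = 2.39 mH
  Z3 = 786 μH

Step 1 — Angular frequency: ω = 2π·f = 2π·2310 = 1.451e+04 rad/s.
Step 2 — Component impedances:
  Z1: Z = jωL = j·1.451e+04·0.0113 = 0 + j164 Ω
  Z2: Z = jωL = j·1.451e+04·0.00239 = 0 + j34.69 Ω
  Z3: Z = jωL = j·1.451e+04·0.000786 = 0 + j11.41 Ω
Step 3 — With the output port shorted to ground, the output series arm Z2 runs from the junction to ground; the shunt arm Z3 also runs from the junction to ground. They appear in parallel: Z3 || Z2 = 0 + j8.585 Ω.
Step 4 — Series with input arm Z1: Z_in = Z1 + (Z3 || Z2) = 0 + j172.6 Ω = 172.6∠90.0° Ω.

Z = 0 + j172.6 Ω = 172.6∠90.0° Ω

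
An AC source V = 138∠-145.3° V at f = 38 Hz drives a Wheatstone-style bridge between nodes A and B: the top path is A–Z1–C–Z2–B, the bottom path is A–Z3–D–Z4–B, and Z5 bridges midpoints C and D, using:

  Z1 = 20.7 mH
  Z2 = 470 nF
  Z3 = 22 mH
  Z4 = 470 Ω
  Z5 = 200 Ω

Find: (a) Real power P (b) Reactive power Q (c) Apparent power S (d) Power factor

Step 1 — Angular frequency: ω = 2π·f = 2π·38 = 238.8 rad/s.
Step 2 — Component impedances:
  Z1: Z = jωL = j·238.8·0.0207 = 0 + j4.942 Ω
  Z2: Z = 1/(jωC) = -j/(ω·C) = 0 - j8911 Ω
  Z3: Z = jωL = j·238.8·0.022 = 0 + j5.253 Ω
  Z4: Z = R = 470 Ω
  Z5: Z = R = 200 Ω
Step 3 — Bridge requires nodal analysis (the Z5 bridge couples midpoints C and D, so the two paths cannot be reduced to a simple series/parallel combination). Setting node B to ground and injecting 1 A at node A, the 3-node admittance system at A, C, D solves to V_A = Z_AB = 469.4 - j19.56 Ω = 469.8∠-2.4° Ω.
Step 4 — Source phasor: V = 138∠-145.3° V = -113.5 - j78.56 V.
Step 5 — Current: I = V / Z = -0.2343 - j0.1771 A = 0.2937∠-142.9° A.
Step 6 — Complex power: S = V·I* = 40.5 - j1.688 VA.
Step 7 — Real power: P = Re(S) = 40.5 W.
Step 8 — Reactive power: Q = Im(S) = -1.688 VAR.
Step 9 — Apparent power: |S| = 40.54 VA.
Step 10 — Power factor: PF = P/|S| = 0.9991 (leading).

(a) P = 40.5 W  (b) Q = -1.688 VAR  (c) S = 40.54 VA  (d) PF = 0.9991 (leading)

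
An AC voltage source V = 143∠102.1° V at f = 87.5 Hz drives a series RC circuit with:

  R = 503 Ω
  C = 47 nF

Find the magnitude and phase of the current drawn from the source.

Step 1 — Angular frequency: ω = 2π·f = 2π·87.5 = 549.8 rad/s.
Step 2 — Component impedances:
  R: Z = R = 503 Ω
  C: Z = 1/(jωC) = -j/(ω·C) = 0 - j3.87e+04 Ω
Step 3 — Series combination: Z_total = R + C = 503 - j3.87e+04 Ω = 3.87e+04∠-89.3° Ω.
Step 4 — Source phasor: V = 143∠102.1° V = -29.98 + j139.8 V.
Step 5 — Ohm's law: I = V / Z_total = (-29.98 + j139.8) / (503 - j3.87e+04) = -0.003622 - j0.0007275 A.
Step 6 — Convert to polar: |I| = 0.003695 A, ∠I = -168.6°.

I = 0.003695∠-168.6° A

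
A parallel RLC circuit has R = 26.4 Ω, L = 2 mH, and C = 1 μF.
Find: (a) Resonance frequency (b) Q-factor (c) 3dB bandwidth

Step 1 — Resonance: ω₀ = 1/√(LC) = 1/√(0.002·1e-06) = 2.236e+04 rad/s.
Step 2 — f₀ = ω₀/(2π) = 3559 Hz.
Step 3 — Parallel Q: Q = R/(ω₀L) = 26.4/(2.236e+04·0.002) = 0.5903.
Step 4 — Bandwidth: Δω = ω₀/Q = 3.788e+04 rad/s; BW = Δω/(2π) = 6029 Hz.

(a) f₀ = 3559 Hz  (b) Q = 0.5903  (c) BW = 6029 Hz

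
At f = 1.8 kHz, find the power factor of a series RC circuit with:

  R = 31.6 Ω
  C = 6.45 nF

Step 1 — Angular frequency: ω = 2π·f = 2π·1800 = 1.131e+04 rad/s.
Step 2 — Component impedances:
  R: Z = R = 31.6 Ω
  C: Z = 1/(jωC) = -j/(ω·C) = 0 - j1.371e+04 Ω
Step 3 — Series combination: Z_total = R + C = 31.6 - j1.371e+04 Ω = 1.371e+04∠-89.9° Ω.
Step 4 — Power factor: PF = cos(φ) = Re(Z)/|Z| = 31.6/1.371e+04 = 0.002305.
Step 5 — Type: Im(Z) = -1.371e+04 ⇒ leading (phase φ = -89.9°).

PF = 0.002305 (leading, φ = -89.9°)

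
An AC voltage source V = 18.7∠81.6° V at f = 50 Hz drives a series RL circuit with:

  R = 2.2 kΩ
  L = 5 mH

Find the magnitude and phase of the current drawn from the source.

Step 1 — Angular frequency: ω = 2π·f = 2π·50 = 314.2 rad/s.
Step 2 — Component impedances:
  R: Z = R = 2200 Ω
  L: Z = jωL = j·314.2·0.005 = 0 + j1.571 Ω
Step 3 — Series combination: Z_total = R + L = 2200 + j1.571 Ω = 2200∠0.0° Ω.
Step 4 — Source phasor: V = 18.7∠81.6° V = 2.732 + j18.5 V.
Step 5 — Ohm's law: I = V / Z_total = (2.732 + j18.5) / (2200 + j1.571) = 0.001248 + j0.008408 A.
Step 6 — Convert to polar: |I| = 0.0085 A, ∠I = 81.6°.

I = 0.0085∠81.6° A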